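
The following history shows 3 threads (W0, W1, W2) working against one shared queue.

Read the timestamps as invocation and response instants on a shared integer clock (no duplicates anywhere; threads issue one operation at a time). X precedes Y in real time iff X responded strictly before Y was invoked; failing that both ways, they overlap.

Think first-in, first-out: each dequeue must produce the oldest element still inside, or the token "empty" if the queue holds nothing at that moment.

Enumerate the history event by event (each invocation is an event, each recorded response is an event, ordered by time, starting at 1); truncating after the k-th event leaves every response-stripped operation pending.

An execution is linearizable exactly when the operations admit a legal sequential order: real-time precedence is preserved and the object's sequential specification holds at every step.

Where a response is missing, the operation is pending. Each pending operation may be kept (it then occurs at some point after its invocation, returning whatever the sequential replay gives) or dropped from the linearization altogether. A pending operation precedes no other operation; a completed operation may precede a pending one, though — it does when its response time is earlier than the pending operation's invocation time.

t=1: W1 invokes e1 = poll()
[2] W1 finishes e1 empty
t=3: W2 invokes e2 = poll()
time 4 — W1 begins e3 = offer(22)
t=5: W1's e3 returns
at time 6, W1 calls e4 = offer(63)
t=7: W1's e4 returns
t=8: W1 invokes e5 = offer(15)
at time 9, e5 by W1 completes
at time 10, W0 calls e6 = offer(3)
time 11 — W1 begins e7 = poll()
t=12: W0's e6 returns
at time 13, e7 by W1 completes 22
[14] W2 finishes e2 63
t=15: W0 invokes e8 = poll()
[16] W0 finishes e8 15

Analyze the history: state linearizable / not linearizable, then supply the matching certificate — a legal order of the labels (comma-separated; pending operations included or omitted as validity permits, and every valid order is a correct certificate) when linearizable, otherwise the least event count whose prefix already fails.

linearizable — witness: e1, e3, e4, e5, e6, e7, e2, e8

step 1: e1 poll() → empty — queue <>
step 2: e3 offer(22) — queue <22>
step 3: e4 offer(63) — queue <22,63>
step 4: e5 offer(15) — queue <22,63,15>
step 5: e6 offer(3) — queue <22,63,15,3>
step 6: e7 poll() → 22 — queue <63,15,3>
step 7: e2 poll() → 63 — queue <15,3>
step 8: e8 poll() → 15 — queue <3>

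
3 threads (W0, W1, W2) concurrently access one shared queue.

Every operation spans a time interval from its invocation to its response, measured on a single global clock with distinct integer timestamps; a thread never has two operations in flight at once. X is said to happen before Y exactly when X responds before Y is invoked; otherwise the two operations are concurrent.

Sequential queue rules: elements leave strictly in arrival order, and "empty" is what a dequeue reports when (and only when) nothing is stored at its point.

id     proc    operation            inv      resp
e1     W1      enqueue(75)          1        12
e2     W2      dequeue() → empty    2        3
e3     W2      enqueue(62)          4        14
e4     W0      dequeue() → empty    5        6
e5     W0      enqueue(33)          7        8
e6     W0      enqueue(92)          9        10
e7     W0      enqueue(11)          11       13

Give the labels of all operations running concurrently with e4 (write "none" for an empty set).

e1, e3

e4 spans [5,6]: anything still running between times 5 and 6 counts as concurrent
e1 [1,12]: concurrent
e2 [2,3]: before
e3 [4,14]: concurrent
e5 [7,8]: after
e6 [9,10]: after
e7 [11,13]: after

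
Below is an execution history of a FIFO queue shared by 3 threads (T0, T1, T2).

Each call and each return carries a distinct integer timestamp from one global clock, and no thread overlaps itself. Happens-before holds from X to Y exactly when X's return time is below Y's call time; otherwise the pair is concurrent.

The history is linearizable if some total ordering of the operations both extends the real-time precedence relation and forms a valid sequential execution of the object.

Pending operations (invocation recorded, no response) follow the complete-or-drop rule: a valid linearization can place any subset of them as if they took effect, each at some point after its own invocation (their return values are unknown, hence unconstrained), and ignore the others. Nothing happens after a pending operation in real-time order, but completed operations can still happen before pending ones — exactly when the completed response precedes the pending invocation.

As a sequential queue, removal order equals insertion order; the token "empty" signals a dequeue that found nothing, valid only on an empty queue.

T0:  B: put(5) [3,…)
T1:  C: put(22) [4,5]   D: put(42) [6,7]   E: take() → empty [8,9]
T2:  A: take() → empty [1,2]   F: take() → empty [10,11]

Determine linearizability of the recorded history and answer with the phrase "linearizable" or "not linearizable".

not linearizable

through event 8 a valid linearization exists; event 9 (E responding at time 9) ends that
the completed operations (4 total) allow one real-time order; the FIFO queue replay rejects it
include/drop combinations of the 1 pending operation (B) were all tried; none helps
sample order A, C, D, E (pending dropped) stalls at step 4 — E take() → empty has no legal effect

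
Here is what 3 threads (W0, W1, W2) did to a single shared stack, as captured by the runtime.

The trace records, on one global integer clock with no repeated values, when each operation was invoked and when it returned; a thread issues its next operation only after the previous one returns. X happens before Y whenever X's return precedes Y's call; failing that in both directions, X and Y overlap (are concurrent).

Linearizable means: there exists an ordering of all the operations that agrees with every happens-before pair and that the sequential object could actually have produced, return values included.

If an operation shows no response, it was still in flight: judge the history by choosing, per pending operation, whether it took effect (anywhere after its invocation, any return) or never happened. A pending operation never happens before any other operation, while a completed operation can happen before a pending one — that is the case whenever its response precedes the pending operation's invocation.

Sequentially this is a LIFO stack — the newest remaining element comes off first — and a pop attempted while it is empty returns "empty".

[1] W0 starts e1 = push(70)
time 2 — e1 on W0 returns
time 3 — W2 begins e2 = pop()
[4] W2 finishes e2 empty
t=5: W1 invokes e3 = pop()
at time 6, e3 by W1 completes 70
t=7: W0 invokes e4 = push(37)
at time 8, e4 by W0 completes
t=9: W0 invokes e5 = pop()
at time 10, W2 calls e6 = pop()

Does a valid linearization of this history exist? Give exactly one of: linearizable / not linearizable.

events 1..3 are fine; event 4 — the response of e2 at time 4 — makes the prefix non-linearizable
a single order respects real time; the 2 completed stack operations fail replay along it
e.g. e1, e2: illegal at step 2, since e2 pop() → empty cannot apply there

not linearizable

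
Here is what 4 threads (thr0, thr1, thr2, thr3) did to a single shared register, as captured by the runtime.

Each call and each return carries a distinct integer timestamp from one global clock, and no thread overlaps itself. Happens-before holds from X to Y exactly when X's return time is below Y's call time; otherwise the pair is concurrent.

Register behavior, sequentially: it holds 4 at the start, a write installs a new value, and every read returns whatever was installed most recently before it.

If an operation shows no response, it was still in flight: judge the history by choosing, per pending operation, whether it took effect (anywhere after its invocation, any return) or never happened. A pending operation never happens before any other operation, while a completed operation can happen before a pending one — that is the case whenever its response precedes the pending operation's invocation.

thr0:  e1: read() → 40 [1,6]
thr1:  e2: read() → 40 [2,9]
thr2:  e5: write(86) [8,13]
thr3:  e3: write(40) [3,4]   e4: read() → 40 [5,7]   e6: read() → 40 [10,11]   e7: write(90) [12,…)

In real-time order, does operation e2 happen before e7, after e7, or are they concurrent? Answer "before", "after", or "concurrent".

e2 spans [2,9], e7 spans [12,…)
resp(e2)=9 < inv(e7)=12

before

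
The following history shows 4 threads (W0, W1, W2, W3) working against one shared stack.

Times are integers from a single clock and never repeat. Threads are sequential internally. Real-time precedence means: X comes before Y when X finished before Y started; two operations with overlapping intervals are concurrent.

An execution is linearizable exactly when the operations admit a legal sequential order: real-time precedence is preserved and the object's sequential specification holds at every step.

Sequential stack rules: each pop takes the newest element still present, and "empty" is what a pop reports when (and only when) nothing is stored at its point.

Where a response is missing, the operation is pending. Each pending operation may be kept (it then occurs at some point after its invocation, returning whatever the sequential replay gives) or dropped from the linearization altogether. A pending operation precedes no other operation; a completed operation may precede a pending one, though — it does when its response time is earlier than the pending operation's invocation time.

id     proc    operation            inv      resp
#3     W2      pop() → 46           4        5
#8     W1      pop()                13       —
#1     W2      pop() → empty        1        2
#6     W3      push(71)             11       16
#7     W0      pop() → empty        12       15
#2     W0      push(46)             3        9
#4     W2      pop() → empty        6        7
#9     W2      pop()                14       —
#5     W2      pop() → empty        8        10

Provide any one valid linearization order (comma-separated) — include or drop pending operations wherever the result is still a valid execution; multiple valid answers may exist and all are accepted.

#1, #2, #3, #4, #5, #6, #8, #7

after step 1 (#1 pop() → empty): stack <>
after step 2 (#2 push(46)): stack <46>
after step 3 (#3 pop() → 46): stack <>
after step 4 (#4 pop() → empty): stack <>
after step 5 (#5 pop() → empty): stack <>
after step 6 (#6 push(71)): stack <71>
after step 7 (#8 pop() (pending, included)): stack <>
after step 8 (#7 pop() → empty): stack <>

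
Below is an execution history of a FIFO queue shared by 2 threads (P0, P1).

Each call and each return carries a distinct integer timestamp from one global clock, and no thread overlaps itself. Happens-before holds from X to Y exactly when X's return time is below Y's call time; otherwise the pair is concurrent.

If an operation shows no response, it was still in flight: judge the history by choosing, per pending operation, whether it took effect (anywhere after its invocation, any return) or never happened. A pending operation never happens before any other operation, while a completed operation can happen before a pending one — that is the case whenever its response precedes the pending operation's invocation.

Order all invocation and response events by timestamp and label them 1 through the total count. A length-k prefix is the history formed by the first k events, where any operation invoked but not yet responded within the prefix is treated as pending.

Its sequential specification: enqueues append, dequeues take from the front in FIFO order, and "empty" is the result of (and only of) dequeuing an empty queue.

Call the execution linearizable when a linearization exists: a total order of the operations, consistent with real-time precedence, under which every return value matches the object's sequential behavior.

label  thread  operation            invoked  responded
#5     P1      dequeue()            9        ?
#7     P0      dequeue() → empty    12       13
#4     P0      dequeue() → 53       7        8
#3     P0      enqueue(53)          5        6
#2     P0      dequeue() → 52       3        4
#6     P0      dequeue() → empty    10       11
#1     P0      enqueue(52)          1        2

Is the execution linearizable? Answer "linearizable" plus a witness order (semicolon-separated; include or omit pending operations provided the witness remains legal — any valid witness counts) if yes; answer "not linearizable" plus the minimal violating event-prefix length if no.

linearizable — witness: #1; #2; #3; #4; #5; #6; #7

step 1: #1 enqueue(52) — queue <52>
step 2: #2 dequeue() → 52 — queue <>
step 3: #3 enqueue(53) — queue <53>
step 4: #4 dequeue() → 53 — queue <>
step 5: #5 dequeue() (pending, included) — queue <>
step 6: #6 dequeue() → empty — queue <>
step 7: #7 dequeue() → empty — queue <>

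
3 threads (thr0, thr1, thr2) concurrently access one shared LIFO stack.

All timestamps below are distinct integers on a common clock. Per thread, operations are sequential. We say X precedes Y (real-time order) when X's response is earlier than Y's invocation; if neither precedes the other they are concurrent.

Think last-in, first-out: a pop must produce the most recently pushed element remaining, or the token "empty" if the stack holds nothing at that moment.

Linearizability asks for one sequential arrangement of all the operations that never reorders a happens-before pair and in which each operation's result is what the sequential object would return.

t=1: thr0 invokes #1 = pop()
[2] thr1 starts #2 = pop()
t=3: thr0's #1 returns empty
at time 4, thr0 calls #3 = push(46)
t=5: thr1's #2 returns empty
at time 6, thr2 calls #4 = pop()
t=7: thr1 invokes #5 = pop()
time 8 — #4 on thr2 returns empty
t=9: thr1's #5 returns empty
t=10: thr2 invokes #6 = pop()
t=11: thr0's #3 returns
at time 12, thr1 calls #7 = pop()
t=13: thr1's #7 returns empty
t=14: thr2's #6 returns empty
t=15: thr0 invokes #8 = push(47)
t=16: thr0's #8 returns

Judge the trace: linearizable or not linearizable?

the violation lands at event 14, #6's response at time 14: events 1..13 linearize, events 1..14 do not
real-time-consistent orders of the 7 completed operations: 32 — all fail the LIFO stack replay
for example #1, #2, #3, #4, #5, #6, #7 fails at step 4: #4 pop() → empty is not legal there
for example #1, #2, #3, #4, #5, #7, #6 fails at step 4: #4 pop() → empty is not legal there

not linearizable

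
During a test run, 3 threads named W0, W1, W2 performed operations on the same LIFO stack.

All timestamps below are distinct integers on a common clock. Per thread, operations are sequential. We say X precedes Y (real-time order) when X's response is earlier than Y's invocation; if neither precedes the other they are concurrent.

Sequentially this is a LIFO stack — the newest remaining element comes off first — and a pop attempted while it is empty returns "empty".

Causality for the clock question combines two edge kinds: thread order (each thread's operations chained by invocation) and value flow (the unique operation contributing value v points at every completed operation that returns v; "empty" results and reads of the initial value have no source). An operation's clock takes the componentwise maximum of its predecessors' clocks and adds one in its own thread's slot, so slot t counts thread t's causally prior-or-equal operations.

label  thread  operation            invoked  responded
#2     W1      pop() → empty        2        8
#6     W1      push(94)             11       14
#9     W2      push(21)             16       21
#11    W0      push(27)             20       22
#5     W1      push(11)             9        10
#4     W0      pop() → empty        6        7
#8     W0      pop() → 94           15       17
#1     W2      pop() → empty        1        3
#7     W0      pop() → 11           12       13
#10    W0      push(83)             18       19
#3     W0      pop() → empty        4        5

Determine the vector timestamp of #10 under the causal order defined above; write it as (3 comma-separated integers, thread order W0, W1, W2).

root op #1, invoked 1: fresh clock plus W2's own tick → (0, 0, 1)
root op #2, invoked 2: fresh clock plus W1's own tick → (0, 1, 0)
root op #3, invoked 4: fresh clock plus W0's own tick → (1, 0, 0)
VC(#9, invoked at 16): max of VC(#1)=(0, 0, 1), then +1 on thread W2 → (0, 0, 2)
VC(#5, invoked at 9): max of VC(#2)=(0, 1, 0), then +1 on thread W1 → (0, 2, 0)
VC(#4, invoked at 6): max of VC(#3)=(1, 0, 0), then +1 on thread W0 → (2, 0, 0)
VC(#6, invoked at 11): max of VC(#5)=(0, 2, 0), then +1 on thread W1 → (0, 3, 0)
VC(#7, invoked at 12): max of VC(#4)=(2, 0, 0), VC(#5)=(0, 2, 0), then +1 on thread W0 → (3, 2, 0)
VC(#8, invoked at 15): max of VC(#6)=(0, 3, 0), VC(#7)=(3, 2, 0), then +1 on thread W0 → (4, 3, 0)
VC(#10, invoked at 18): max of VC(#8)=(4, 3, 0), then +1 on thread W0 → (5, 3, 0)
VC(#11, invoked at 20): max of VC(#10)=(5, 3, 0), then +1 on thread W0 → (6, 3, 0)
target: VC(#10) = (5, 3, 0)

(5, 3, 0)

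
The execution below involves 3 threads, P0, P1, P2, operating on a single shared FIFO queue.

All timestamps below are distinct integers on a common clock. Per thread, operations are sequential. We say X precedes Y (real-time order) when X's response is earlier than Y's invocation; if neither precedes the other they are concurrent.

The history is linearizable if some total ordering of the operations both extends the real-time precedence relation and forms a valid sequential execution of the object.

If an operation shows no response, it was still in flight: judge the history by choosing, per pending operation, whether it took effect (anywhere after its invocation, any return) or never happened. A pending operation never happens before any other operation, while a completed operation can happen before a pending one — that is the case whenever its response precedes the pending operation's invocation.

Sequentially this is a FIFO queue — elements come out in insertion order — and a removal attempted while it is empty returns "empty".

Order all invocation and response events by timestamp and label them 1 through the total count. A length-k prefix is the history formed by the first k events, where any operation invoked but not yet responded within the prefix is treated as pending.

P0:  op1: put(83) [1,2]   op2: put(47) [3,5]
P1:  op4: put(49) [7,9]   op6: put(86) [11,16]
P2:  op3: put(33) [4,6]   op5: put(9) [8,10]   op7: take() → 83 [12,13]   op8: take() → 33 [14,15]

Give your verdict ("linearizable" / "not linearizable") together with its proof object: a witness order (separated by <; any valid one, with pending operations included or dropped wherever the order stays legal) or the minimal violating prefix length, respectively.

after step 1 (op1 put(83)): queue <83>
after step 2 (op3 put(33)): queue <83,33>
after step 3 (op2 put(47)): queue <83,33,47>
after step 4 (op4 put(49)): queue <83,33,47,49>
after step 5 (op5 put(9)): queue <83,33,47,49,9>
after step 6 (op6 put(86)): queue <83,33,47,49,9,86>
after step 7 (op7 take() → 83): queue <33,47,49,9,86>
after step 8 (op8 take() → 33): queue <47,49,9,86>

linearizable — witness: op1 < op3 < op2 < op4 < op5 < op6 < op7 < op8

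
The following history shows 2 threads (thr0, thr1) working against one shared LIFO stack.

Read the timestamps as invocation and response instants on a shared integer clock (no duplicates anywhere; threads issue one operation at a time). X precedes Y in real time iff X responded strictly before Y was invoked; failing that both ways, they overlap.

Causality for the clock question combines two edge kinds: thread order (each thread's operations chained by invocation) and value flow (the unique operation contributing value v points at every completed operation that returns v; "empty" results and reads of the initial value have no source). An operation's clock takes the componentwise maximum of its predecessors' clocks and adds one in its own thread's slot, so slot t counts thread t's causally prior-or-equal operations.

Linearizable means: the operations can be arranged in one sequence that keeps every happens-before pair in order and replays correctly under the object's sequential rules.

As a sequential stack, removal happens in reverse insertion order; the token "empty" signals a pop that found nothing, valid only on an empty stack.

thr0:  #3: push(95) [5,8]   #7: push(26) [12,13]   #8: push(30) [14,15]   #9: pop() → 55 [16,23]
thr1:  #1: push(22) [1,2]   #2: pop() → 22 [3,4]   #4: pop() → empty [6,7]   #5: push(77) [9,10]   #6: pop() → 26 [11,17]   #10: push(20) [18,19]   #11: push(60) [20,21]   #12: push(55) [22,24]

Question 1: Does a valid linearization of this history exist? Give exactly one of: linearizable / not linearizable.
one valid linearization: #1, #2, #4, #3, #5, #7, #6, #8, #10, #11, #12, #9
after step 1 (#1 push(22)): stack <22>
after step 2 (#2 pop() → 22): stack <>
after step 3 (#4 pop() → empty): stack <>
after step 4 (#3 push(95)): stack <95>
after step 5 (#5 push(77)): stack <95,77>
after step 6 (#7 push(26)): stack <95,77,26>
after step 7 (#6 pop() → 26): stack <95,77>
after step 8 (#8 push(30)): stack <95,77,30>
after step 9 (#10 push(20)): stack <95,77,30,20>
after step 10 (#11 push(60)): stack <95,77,30,20,60>
after step 11 (#12 push(55)): stack <95,77,30,20,60,55>
after step 12 (#9 pop() → 55): stack <95,77,30,20,60>

linearizable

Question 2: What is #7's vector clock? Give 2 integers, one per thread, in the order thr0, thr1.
no predecessors for #1 (invoked 1): thr1 increments from zero → (0, 1)
no predecessors for #3 (invoked 5): thr0 increments from zero → (1, 0)
merge at #2 (invoked 3): VC(#1)=(0, 1), own-thread bump on thr1 → (0, 2)
merge at #7 (invoked 12): VC(#3)=(1, 0), own-thread bump on thr0 → (2, 0)
merge at #4 (invoked 6): VC(#2)=(0, 2), own-thread bump on thr1 → (0, 3)
merge at #8 (invoked 14): VC(#7)=(2, 0), own-thread bump on thr0 → (3, 0)
merge at #5 (invoked 9): VC(#4)=(0, 3), own-thread bump on thr1 → (0, 4)
merge at #6 (invoked 11): VC(#5)=(0, 4), VC(#7)=(2, 0), own-thread bump on thr1 → (2, 5)
merge at #10 (invoked 18): VC(#6)=(2, 5), own-thread bump on thr1 → (2, 6)
merge at #11 (invoked 20): VC(#10)=(2, 6), own-thread bump on thr1 → (2, 7)
merge at #12 (invoked 22): VC(#11)=(2, 7), own-thread bump on thr1 → (2, 8)
merge at #9 (invoked 16): VC(#8)=(3, 0), VC(#12)=(2, 8), own-thread bump on thr0 → (4, 8)
target: VC(#7) = (2, 0)

(2, 0)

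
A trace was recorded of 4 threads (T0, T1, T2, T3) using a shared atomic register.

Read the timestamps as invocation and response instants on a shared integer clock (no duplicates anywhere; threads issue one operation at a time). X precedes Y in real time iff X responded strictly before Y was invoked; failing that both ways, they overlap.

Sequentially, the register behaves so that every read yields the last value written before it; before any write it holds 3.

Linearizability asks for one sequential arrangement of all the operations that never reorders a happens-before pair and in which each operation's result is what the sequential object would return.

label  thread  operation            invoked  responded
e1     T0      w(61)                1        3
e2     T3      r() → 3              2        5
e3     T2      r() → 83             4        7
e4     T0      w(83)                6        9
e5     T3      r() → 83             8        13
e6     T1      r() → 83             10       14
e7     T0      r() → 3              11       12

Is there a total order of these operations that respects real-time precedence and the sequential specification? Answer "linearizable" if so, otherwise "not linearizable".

already the first 12 events (up to e7's response at time 12) admit no linearization; the first 11 still do
real-time-consistent orders of the 5 completed operations: 5 — all fail the atomic register replay
completion choices over the 2 pending operations (e5, e6) were checked; none helps
take e1, e2, e3, e4, e7 (pending dropped): step 2 already fails, because e2 r() → 3 cannot occur there
take e1, e2, e4, e3, e7 (pending dropped): step 2 already fails, because e2 r() → 3 cannot occur there

not linearizable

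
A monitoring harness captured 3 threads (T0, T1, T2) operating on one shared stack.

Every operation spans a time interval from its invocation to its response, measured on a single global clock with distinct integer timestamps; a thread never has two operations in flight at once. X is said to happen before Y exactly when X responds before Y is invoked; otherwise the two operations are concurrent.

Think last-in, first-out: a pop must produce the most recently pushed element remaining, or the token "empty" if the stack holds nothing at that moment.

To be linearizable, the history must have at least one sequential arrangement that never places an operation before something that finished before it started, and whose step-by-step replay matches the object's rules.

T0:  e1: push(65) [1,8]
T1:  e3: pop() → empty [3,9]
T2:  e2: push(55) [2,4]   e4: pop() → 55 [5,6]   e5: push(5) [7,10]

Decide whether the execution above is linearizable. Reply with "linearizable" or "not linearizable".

one valid linearization: e2, e4, e3, e1, e5
1. e2 push(55), leaving stack <55>
2. e4 pop() → 55, leaving stack <>
3. e3 pop() → empty, leaving stack <>
4. e1 push(65), leaving stack <65>
5. e5 push(5), leaving stack <65,5>

linearizable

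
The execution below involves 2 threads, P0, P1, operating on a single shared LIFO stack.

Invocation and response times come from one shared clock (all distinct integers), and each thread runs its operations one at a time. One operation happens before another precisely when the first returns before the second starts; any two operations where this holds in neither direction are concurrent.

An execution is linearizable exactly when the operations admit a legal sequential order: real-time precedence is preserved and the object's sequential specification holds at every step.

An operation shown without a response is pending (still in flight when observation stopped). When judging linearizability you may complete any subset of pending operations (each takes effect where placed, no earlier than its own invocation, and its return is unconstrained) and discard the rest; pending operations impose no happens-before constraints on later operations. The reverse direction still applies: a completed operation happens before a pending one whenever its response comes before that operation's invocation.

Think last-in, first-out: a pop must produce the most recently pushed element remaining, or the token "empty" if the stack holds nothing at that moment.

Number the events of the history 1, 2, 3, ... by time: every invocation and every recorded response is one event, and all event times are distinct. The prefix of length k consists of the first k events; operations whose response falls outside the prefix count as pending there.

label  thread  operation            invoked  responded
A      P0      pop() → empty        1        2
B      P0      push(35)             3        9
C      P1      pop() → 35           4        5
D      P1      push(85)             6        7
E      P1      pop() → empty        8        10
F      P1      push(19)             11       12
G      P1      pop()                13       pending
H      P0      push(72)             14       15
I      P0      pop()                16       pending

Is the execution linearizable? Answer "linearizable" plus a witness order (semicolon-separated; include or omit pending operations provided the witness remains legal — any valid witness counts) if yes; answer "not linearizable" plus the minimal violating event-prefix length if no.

events 1..9 are fine; event 10 — the response of E at time 10 — makes the prefix non-linearizable
real-time-consistent orders of the 5 completed operations: 4 — all fail the LIFO stack replay
for example A, B, C, D, E fails at step 5: E pop() → empty is not legal there
for example A, C, B, D, E fails at step 2: C pop() → 35 is not legal there

not linearizable — minimal violating prefix: 10 events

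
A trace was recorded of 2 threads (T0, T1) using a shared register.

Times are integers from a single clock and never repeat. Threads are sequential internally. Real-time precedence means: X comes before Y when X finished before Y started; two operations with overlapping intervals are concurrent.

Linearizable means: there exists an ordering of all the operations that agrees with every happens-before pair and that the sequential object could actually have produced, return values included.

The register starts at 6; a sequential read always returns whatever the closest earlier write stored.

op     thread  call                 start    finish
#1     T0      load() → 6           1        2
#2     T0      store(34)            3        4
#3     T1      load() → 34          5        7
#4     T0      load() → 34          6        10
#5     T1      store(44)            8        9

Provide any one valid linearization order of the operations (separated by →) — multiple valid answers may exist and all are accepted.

after step 1 (#1 load() → 6): value 6
after step 2 (#2 store(34)): value 34
after step 3 (#3 load() → 34): value 34
after step 4 (#4 load() → 34): value 34
after step 5 (#5 store(44)): value 44

#1 → #2 → #3 → #4 → #5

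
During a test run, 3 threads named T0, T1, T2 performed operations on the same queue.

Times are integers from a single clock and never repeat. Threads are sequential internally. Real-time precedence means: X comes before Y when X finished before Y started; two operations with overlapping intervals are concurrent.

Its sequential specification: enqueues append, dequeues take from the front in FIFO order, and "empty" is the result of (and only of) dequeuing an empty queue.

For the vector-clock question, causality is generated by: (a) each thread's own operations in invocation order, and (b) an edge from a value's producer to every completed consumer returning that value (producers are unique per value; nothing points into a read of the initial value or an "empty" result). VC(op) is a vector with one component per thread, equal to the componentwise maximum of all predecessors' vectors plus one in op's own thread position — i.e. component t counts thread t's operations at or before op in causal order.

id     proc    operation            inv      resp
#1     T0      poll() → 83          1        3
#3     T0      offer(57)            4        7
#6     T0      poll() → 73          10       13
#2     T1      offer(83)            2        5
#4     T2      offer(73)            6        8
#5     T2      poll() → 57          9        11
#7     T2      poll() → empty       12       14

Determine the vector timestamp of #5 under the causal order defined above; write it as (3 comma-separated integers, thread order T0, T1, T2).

no predecessors for #4 (invoked 6): T2 increments from zero → (0, 0, 1)
no predecessors for #2 (invoked 2): T1 increments from zero → (0, 1, 0)
merge at #1 (invoked 1): VC(#2)=(0, 1, 0), own-thread bump on T0 → (1, 1, 0)
merge at #3 (invoked 4): VC(#1)=(1, 1, 0), own-thread bump on T0 → (2, 1, 0)
merge at #5 (invoked 9): VC(#3)=(2, 1, 0), VC(#4)=(0, 0, 1), own-thread bump on T2 → (2, 1, 2)
merge at #6 (invoked 10): VC(#3)=(2, 1, 0), VC(#4)=(0, 0, 1), own-thread bump on T0 → (3, 1, 1)
merge at #7 (invoked 12): VC(#5)=(2, 1, 2), own-thread bump on T2 → (2, 1, 3)
target: VC(#5) = (2, 1, 2)

(2, 1, 2)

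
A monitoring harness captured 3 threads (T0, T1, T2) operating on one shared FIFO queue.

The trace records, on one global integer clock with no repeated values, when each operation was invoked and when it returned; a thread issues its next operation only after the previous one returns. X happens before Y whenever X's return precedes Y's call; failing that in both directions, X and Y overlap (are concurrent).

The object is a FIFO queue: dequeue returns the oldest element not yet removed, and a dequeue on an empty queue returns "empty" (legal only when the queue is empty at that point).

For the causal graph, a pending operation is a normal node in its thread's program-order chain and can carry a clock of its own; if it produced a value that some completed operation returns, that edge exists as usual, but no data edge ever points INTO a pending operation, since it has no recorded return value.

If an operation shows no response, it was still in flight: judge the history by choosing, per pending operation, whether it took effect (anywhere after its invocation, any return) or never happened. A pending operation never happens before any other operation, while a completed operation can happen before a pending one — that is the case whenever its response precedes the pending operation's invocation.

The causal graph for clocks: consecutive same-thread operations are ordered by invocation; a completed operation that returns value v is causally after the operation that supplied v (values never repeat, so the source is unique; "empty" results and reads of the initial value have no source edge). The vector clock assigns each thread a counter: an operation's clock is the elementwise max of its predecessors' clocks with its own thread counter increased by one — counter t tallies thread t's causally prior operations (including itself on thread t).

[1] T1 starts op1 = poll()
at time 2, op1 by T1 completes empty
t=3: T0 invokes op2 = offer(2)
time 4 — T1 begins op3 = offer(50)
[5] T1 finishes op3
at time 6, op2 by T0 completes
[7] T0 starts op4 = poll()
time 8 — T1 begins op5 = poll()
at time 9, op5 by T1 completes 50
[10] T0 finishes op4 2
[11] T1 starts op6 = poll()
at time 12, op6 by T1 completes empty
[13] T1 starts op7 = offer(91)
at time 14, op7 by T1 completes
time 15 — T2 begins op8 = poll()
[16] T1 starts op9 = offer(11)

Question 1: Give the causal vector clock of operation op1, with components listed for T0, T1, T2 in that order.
Answer: (0, 1, 0)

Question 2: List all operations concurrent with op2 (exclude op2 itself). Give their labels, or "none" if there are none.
Answer: op3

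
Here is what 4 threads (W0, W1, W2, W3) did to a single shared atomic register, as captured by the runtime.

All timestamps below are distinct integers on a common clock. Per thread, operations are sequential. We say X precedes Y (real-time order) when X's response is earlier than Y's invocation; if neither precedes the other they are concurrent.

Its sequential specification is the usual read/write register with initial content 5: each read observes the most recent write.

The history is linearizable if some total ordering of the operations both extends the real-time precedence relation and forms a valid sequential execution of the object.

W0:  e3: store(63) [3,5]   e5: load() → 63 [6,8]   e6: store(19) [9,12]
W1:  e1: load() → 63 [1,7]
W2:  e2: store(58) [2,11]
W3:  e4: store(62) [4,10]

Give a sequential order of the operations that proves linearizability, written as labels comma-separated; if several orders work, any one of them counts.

e2, e3, e1, e5, e4, e6

step 1: e2 store(58) — value 58
step 2: e3 store(63) — value 63
step 3: e1 load() → 63 — value 63
step 4: e5 load() → 63 — value 63
step 5: e4 store(62) — value 62
step 6: e6 store(19) — value 19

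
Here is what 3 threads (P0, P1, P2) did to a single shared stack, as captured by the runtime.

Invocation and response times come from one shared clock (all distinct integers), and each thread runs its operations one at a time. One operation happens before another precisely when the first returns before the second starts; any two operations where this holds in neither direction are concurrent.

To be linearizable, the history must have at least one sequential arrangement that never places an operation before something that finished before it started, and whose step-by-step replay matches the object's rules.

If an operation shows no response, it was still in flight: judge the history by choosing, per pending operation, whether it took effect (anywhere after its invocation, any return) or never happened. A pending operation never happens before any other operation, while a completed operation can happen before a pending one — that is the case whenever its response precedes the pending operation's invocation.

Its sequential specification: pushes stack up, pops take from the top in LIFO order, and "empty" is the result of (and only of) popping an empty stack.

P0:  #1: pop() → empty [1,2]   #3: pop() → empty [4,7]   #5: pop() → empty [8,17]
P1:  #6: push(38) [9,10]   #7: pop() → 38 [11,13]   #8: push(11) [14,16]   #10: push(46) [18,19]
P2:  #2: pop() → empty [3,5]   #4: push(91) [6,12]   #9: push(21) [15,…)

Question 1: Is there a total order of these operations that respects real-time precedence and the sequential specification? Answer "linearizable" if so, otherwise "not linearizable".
one valid linearization: #1, #2, #3, #5, #4, #6, #7, #8, #9, #10
step 1: #1 pop() → empty — stack <>
step 2: #2 pop() → empty — stack <>
step 3: #3 pop() → empty — stack <>
step 4: #5 pop() → empty — stack <>
step 5: #4 push(91) — stack <91>
step 6: #6 push(38) — stack <91,38>
step 7: #7 pop() → 38 — stack <91>
step 8: #8 push(11) — stack <91,11>
step 9: #9 push(21) (pending, included) — stack <91,11,21>
step 10: #10 push(46) — stack <91,11,21,46>

linearizable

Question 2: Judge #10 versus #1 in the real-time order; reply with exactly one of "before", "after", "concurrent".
#10 spans [18,19], #1 spans [1,2]
resp(#1)=2 < inv(#10)=18

after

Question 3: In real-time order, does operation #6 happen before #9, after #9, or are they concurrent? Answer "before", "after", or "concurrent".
#6 spans [9,10], #9 spans [15,…)
resp(#6)=10 < inv(#9)=15

before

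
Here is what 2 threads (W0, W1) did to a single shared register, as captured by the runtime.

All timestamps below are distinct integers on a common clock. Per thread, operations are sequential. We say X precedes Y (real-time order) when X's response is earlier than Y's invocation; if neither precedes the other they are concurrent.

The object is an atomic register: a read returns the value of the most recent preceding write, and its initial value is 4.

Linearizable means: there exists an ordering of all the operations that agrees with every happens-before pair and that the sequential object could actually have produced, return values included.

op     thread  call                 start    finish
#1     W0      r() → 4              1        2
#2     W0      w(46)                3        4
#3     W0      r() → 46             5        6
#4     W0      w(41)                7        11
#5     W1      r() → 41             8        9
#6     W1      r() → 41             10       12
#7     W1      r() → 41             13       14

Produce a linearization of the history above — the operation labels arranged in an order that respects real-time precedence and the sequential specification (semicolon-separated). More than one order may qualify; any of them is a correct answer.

after step 1 (#1 r() → 4): value 4
after step 2 (#2 w(46)): value 46
after step 3 (#3 r() → 46): value 46
after step 4 (#4 w(41)): value 41
after step 5 (#5 r() → 41): value 41
after step 6 (#6 r() → 41): value 41
after step 7 (#7 r() → 41): value 41

#1; #2; #3; #4; #5; #6; #7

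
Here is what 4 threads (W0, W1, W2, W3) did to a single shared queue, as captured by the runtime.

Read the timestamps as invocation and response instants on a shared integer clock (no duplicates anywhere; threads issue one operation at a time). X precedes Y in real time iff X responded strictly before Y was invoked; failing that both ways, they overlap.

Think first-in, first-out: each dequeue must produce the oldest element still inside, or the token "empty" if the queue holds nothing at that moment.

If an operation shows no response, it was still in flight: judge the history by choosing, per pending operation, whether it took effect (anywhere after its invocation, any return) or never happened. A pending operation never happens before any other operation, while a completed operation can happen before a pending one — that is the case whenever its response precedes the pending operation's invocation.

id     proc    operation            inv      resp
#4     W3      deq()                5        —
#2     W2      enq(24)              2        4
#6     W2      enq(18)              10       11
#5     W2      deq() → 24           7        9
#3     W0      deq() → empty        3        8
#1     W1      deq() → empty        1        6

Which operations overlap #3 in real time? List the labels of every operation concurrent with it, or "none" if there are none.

#1, #2, #4, #5

#3 spans [3,8]; an op avoiding the whole window 3..8 is ordered, any other is concurrent
#1 [1,6]: concurrent
#2 [2,4]: concurrent
#4 [5,…): concurrent
#5 [7,9]: concurrent
#6 [10,11]: after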